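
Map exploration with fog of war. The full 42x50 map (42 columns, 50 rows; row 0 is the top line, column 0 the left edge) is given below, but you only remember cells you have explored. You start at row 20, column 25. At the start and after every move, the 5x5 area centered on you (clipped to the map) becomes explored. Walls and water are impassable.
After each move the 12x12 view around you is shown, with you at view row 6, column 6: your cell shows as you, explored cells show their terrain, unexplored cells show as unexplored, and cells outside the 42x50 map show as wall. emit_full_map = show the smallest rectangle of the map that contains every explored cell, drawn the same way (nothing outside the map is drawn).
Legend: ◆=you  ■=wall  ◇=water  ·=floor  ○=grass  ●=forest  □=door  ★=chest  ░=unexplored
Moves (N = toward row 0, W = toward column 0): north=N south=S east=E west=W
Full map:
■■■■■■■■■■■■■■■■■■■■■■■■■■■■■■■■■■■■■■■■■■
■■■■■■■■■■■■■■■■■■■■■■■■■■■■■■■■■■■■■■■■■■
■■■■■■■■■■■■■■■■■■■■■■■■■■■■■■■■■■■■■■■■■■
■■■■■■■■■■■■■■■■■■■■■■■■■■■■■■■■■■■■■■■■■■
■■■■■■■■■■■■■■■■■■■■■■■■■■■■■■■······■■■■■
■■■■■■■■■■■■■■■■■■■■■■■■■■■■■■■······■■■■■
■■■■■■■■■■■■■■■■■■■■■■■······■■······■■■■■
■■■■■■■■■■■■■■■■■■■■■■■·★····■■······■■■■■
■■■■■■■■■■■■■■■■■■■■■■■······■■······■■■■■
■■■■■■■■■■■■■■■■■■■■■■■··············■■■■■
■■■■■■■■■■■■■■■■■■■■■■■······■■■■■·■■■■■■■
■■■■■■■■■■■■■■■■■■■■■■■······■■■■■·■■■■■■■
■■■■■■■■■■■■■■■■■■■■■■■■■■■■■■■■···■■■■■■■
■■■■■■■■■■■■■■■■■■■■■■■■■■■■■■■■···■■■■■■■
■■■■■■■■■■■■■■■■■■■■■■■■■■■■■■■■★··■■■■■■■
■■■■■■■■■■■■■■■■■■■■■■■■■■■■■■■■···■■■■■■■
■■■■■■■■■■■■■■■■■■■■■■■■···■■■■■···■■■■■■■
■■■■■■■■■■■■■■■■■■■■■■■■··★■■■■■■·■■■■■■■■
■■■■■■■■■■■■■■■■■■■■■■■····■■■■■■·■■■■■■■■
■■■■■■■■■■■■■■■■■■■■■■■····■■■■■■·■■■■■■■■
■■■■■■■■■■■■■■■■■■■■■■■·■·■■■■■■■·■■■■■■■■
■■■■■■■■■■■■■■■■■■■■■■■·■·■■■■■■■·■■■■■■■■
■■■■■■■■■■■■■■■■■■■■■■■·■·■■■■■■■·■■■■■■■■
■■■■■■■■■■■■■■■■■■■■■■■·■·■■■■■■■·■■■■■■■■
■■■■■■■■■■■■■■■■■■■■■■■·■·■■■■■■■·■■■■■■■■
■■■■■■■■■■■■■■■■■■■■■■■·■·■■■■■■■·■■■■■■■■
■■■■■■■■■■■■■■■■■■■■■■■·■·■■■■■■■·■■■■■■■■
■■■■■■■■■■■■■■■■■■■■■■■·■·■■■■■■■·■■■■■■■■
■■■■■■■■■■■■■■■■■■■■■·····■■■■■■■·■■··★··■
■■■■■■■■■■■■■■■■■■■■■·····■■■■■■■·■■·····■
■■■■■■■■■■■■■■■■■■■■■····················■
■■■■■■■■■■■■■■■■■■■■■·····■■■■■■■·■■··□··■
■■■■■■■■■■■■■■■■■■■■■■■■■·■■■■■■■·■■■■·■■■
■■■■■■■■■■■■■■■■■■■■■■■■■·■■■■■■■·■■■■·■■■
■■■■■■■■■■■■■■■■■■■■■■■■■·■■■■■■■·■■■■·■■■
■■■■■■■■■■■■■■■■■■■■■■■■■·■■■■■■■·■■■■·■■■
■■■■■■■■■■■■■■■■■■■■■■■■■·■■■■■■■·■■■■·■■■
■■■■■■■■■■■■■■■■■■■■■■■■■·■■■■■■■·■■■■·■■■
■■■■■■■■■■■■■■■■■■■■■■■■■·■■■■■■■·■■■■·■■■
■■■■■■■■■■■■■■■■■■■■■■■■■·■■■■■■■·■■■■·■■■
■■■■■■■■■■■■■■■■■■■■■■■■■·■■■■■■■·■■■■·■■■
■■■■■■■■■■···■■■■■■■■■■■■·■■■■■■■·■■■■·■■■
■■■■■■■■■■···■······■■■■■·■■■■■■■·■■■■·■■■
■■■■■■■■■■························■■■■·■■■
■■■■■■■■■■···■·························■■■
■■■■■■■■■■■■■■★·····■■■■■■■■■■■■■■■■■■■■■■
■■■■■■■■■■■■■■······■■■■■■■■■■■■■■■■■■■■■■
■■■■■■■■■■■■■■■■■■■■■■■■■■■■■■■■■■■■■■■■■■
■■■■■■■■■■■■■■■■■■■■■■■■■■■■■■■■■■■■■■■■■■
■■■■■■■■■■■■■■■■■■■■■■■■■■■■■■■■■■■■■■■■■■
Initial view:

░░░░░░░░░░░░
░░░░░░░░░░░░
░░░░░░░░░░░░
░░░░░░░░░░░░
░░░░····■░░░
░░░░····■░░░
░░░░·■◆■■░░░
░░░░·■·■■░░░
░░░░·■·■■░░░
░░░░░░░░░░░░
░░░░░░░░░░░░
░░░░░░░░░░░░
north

░░░░░░░░░░░░
░░░░░░░░░░░░
░░░░░░░░░░░░
░░░░░░░░░░░░
░░░░■··★■░░░
░░░░····■░░░
░░░░··◆·■░░░
░░░░·■·■■░░░
░░░░·■·■■░░░
░░░░·■·■■░░░
░░░░░░░░░░░░
░░░░░░░░░░░░

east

░░░░░░░░░░░░
░░░░░░░░░░░░
░░░░░░░░░░░░
░░░░░░░░░░░░
░░░■··★■■░░░
░░░····■■░░░
░░░···◆■■░░░
░░░·■·■■■░░░
░░░·■·■■■░░░
░░░·■·■■░░░░
░░░░░░░░░░░░
░░░░░░░░░░░░

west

░░░░░░░░░░░░
░░░░░░░░░░░░
░░░░░░░░░░░░
░░░░░░░░░░░░
░░░░■··★■■░░
░░░░····■■░░
░░░░··◆·■■░░
░░░░·■·■■■░░
░░░░·■·■■■░░
░░░░·■·■■░░░
░░░░░░░░░░░░
░░░░░░░░░░░░

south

░░░░░░░░░░░░
░░░░░░░░░░░░
░░░░░░░░░░░░
░░░░■··★■■░░
░░░░····■■░░
░░░░····■■░░
░░░░·■◆■■■░░
░░░░·■·■■■░░
░░░░·■·■■░░░
░░░░░░░░░░░░
░░░░░░░░░░░░
░░░░░░░░░░░░

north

░░░░░░░░░░░░
░░░░░░░░░░░░
░░░░░░░░░░░░
░░░░░░░░░░░░
░░░░■··★■■░░
░░░░····■■░░
░░░░··◆·■■░░
░░░░·■·■■■░░
░░░░·■·■■■░░
░░░░·■·■■░░░
░░░░░░░░░░░░
░░░░░░░░░░░░

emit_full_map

■··★■■
····■■
··◆·■■
·■·■■■
·■·■■■
·■·■■░

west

░░░░░░░░░░░░
░░░░░░░░░░░░
░░░░░░░░░░░░
░░░░░░░░░░░░
░░░░■■··★■■░
░░░░■····■■░
░░░░■·◆··■■░
░░░░■·■·■■■░
░░░░■·■·■■■░
░░░░░·■·■■░░
░░░░░░░░░░░░
░░░░░░░░░░░░

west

░░░░░░░░░░░░
░░░░░░░░░░░░
░░░░░░░░░░░░
░░░░░░░░░░░░
░░░░■■■··★■■
░░░░■■····■■
░░░░■■◆···■■
░░░░■■·■·■■■
░░░░■■·■·■■■
░░░░░░·■·■■░
░░░░░░░░░░░░
░░░░░░░░░░░░

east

░░░░░░░░░░░░
░░░░░░░░░░░░
░░░░░░░░░░░░
░░░░░░░░░░░░
░░░■■■··★■■░
░░░■■····■■░
░░░■■·◆··■■░
░░░■■·■·■■■░
░░░■■·■·■■■░
░░░░░·■·■■░░
░░░░░░░░░░░░
░░░░░░░░░░░░

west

░░░░░░░░░░░░
░░░░░░░░░░░░
░░░░░░░░░░░░
░░░░░░░░░░░░
░░░░■■■··★■■
░░░░■■····■■
░░░░■■◆···■■
░░░░■■·■·■■■
░░░░■■·■·■■■
░░░░░░·■·■■░
░░░░░░░░░░░░
░░░░░░░░░░░░

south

░░░░░░░░░░░░
░░░░░░░░░░░░
░░░░░░░░░░░░
░░░░■■■··★■■
░░░░■■····■■
░░░░■■····■■
░░░░■■◆■·■■■
░░░░■■·■·■■■
░░░░■■·■·■■░
░░░░░░░░░░░░
░░░░░░░░░░░░
░░░░░░░░░░░░

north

░░░░░░░░░░░░
░░░░░░░░░░░░
░░░░░░░░░░░░
░░░░░░░░░░░░
░░░░■■■··★■■
░░░░■■····■■
░░░░■■◆···■■
░░░░■■·■·■■■
░░░░■■·■·■■■
░░░░■■·■·■■░
░░░░░░░░░░░░
░░░░░░░░░░░░

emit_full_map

■■■··★■■
■■····■■
■■◆···■■
■■·■·■■■
■■·■·■■■
■■·■·■■░

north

░░░░░░░░░░░░
░░░░░░░░░░░░
░░░░░░░░░░░░
░░░░░░░░░░░░
░░░░■■■··░░░
░░░░■■■··★■■
░░░░■■◆···■■
░░░░■■····■■
░░░░■■·■·■■■
░░░░■■·■·■■■
░░░░■■·■·■■░
░░░░░░░░░░░░

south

░░░░░░░░░░░░
░░░░░░░░░░░░
░░░░░░░░░░░░
░░░░■■■··░░░
░░░░■■■··★■■
░░░░■■····■■
░░░░■■◆···■■
░░░░■■·■·■■■
░░░░■■·■·■■■
░░░░■■·■·■■░
░░░░░░░░░░░░
░░░░░░░░░░░░

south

░░░░░░░░░░░░
░░░░░░░░░░░░
░░░░■■■··░░░
░░░░■■■··★■■
░░░░■■····■■
░░░░■■····■■
░░░░■■◆■·■■■
░░░░■■·■·■■■
░░░░■■·■·■■░
░░░░░░░░░░░░
░░░░░░░░░░░░
░░░░░░░░░░░░

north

░░░░░░░░░░░░
░░░░░░░░░░░░
░░░░░░░░░░░░
░░░░■■■··░░░
░░░░■■■··★■■
░░░░■■····■■
░░░░■■◆···■■
░░░░■■·■·■■■
░░░░■■·■·■■■
░░░░■■·■·■■░
░░░░░░░░░░░░
░░░░░░░░░░░░

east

░░░░░░░░░░░░
░░░░░░░░░░░░
░░░░░░░░░░░░
░░░■■■··░░░░
░░░■■■··★■■░
░░░■■····■■░
░░░■■·◆··■■░
░░░■■·■·■■■░
░░░■■·■·■■■░
░░░■■·■·■■░░
░░░░░░░░░░░░
░░░░░░░░░░░░

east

░░░░░░░░░░░░
░░░░░░░░░░░░
░░░░░░░░░░░░
░░■■■··░░░░░
░░■■■··★■■░░
░░■■····■■░░
░░■■··◆·■■░░
░░■■·■·■■■░░
░░■■·■·■■■░░
░░■■·■·■■░░░
░░░░░░░░░░░░
░░░░░░░░░░░░

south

░░░░░░░░░░░░
░░░░░░░░░░░░
░░■■■··░░░░░
░░■■■··★■■░░
░░■■····■■░░
░░■■····■■░░
░░■■·■◆■■■░░
░░■■·■·■■■░░
░░■■·■·■■░░░
░░░░░░░░░░░░
░░░░░░░░░░░░
░░░░░░░░░░░░

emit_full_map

■■■··░░░
■■■··★■■
■■····■■
■■····■■
■■·■◆■■■
■■·■·■■■
■■·■·■■░


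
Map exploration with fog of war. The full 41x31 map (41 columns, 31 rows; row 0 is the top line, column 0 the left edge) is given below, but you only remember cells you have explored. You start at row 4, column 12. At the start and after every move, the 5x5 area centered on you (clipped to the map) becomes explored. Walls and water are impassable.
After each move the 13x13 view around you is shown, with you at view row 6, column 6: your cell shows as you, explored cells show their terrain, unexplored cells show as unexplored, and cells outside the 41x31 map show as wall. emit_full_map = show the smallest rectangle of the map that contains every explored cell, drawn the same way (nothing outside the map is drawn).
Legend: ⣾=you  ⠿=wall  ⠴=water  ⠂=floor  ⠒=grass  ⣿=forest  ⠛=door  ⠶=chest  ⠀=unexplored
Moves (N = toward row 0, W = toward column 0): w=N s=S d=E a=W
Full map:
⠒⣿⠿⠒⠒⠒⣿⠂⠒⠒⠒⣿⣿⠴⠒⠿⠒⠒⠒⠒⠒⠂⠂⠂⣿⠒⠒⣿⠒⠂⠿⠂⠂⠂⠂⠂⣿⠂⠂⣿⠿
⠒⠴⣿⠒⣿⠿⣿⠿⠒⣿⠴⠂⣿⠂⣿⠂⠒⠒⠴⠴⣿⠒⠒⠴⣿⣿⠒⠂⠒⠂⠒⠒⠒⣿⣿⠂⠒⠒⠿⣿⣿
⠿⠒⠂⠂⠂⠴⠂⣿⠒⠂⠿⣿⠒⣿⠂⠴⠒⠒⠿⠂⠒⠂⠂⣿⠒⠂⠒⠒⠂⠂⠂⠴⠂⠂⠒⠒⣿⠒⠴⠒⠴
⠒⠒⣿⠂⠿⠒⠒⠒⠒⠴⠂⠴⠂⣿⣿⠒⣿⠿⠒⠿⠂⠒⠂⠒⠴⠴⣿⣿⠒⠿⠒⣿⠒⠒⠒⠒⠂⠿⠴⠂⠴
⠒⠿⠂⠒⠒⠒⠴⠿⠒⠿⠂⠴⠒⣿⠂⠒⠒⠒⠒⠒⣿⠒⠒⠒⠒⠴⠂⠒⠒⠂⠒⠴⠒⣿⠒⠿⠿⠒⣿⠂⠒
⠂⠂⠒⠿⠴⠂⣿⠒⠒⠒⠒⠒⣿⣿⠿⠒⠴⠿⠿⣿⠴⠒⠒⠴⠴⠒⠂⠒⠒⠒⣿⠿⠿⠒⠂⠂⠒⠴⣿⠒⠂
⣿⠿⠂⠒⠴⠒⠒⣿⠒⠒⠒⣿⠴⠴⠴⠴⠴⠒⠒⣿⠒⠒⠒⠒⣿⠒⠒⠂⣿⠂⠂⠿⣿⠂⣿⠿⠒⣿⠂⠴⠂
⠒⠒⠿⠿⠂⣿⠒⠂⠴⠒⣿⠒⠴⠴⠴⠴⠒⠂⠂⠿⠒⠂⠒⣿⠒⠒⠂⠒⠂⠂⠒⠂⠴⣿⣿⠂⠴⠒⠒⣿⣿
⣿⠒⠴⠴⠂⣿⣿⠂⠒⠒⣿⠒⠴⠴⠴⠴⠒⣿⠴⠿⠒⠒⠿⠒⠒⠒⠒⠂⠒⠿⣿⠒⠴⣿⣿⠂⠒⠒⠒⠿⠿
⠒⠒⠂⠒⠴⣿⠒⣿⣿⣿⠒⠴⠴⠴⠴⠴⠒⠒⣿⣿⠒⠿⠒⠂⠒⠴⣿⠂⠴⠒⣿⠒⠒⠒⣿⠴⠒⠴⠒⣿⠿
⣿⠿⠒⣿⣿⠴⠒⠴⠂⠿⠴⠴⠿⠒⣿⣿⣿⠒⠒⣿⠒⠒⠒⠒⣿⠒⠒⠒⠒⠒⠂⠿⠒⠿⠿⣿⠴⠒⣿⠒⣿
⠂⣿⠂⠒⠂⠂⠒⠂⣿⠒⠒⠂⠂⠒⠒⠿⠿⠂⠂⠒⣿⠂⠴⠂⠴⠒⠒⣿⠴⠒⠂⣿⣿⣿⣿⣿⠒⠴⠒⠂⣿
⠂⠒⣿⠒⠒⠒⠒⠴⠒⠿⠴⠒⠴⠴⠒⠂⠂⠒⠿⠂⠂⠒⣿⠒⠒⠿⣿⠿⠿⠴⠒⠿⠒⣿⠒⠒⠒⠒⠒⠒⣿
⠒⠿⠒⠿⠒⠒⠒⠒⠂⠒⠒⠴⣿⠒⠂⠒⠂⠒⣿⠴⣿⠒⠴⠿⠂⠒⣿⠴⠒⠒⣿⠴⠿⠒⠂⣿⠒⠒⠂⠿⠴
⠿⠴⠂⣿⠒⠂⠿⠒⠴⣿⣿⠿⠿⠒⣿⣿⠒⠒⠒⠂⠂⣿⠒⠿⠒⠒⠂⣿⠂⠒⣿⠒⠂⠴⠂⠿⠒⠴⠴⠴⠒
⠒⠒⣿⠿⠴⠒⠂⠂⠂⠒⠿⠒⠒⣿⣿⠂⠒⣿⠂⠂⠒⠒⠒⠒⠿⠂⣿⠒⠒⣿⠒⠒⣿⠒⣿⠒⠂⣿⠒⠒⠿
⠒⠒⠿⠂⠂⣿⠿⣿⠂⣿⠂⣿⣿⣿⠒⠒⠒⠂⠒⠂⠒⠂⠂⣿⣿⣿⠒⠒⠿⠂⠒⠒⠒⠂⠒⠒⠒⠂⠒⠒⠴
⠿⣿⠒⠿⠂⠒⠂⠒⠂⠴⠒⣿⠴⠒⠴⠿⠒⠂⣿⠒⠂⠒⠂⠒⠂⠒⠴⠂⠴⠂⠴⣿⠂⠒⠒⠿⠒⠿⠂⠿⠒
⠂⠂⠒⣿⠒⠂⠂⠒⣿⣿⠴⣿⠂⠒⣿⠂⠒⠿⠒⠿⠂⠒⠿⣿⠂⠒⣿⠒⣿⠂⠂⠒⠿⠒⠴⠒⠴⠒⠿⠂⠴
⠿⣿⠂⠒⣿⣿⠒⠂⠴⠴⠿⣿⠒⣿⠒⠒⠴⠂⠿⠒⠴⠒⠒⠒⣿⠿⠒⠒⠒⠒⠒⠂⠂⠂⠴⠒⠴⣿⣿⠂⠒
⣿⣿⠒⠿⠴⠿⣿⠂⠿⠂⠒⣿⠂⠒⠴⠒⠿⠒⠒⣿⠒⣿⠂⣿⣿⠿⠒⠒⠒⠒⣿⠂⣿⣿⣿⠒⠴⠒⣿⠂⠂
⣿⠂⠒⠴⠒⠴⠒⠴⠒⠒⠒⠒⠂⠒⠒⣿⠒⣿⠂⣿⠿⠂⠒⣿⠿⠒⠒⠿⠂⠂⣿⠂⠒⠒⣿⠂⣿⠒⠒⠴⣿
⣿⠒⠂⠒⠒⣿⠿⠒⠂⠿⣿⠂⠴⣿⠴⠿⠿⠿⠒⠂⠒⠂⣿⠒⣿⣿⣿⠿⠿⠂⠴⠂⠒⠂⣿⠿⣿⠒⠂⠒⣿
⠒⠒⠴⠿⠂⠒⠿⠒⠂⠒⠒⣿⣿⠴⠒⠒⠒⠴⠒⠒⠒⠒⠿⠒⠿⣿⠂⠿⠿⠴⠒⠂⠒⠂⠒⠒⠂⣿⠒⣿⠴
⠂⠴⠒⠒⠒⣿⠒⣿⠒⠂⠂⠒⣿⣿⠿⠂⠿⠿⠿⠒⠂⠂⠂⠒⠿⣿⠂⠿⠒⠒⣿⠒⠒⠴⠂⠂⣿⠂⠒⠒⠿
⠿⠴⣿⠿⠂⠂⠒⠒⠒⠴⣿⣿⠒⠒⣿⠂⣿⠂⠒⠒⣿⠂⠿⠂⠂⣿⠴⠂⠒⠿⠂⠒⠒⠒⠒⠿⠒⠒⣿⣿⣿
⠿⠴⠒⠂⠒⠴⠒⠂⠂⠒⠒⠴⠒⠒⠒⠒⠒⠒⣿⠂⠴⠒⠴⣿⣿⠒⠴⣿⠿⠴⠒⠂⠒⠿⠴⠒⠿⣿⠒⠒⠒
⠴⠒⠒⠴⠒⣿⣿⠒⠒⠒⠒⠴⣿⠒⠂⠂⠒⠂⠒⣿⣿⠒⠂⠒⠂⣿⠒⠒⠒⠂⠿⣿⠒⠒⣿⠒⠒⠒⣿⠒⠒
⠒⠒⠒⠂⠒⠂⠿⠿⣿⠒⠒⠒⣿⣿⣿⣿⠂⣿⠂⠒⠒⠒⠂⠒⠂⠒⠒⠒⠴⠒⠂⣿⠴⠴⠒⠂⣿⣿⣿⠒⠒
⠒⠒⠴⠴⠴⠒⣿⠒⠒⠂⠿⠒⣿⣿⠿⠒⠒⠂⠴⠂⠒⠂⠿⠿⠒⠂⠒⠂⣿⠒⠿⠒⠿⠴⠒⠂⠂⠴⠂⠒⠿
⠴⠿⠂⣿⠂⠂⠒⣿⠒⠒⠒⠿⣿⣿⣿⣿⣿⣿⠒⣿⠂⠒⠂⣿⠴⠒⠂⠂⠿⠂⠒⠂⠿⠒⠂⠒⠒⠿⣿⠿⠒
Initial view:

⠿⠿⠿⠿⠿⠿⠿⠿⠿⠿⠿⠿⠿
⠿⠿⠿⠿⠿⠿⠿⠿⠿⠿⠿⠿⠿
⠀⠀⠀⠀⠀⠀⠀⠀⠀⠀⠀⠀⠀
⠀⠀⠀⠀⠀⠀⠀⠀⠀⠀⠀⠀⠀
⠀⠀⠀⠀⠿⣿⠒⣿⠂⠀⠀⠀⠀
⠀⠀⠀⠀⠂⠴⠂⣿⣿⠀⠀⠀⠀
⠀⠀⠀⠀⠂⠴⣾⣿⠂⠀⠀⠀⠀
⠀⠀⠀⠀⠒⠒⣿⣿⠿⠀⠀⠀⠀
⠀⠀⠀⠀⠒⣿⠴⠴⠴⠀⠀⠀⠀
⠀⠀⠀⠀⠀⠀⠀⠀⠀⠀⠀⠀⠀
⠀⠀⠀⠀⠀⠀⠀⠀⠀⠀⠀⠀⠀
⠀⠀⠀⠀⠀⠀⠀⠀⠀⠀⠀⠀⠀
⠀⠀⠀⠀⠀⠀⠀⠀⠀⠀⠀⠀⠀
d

⠿⠿⠿⠿⠿⠿⠿⠿⠿⠿⠿⠿⠿
⠿⠿⠿⠿⠿⠿⠿⠿⠿⠿⠿⠿⠿
⠀⠀⠀⠀⠀⠀⠀⠀⠀⠀⠀⠀⠀
⠀⠀⠀⠀⠀⠀⠀⠀⠀⠀⠀⠀⠀
⠀⠀⠀⠿⣿⠒⣿⠂⠴⠀⠀⠀⠀
⠀⠀⠀⠂⠴⠂⣿⣿⠒⠀⠀⠀⠀
⠀⠀⠀⠂⠴⠒⣾⠂⠒⠀⠀⠀⠀
⠀⠀⠀⠒⠒⣿⣿⠿⠒⠀⠀⠀⠀
⠀⠀⠀⠒⣿⠴⠴⠴⠴⠀⠀⠀⠀
⠀⠀⠀⠀⠀⠀⠀⠀⠀⠀⠀⠀⠀
⠀⠀⠀⠀⠀⠀⠀⠀⠀⠀⠀⠀⠀
⠀⠀⠀⠀⠀⠀⠀⠀⠀⠀⠀⠀⠀
⠀⠀⠀⠀⠀⠀⠀⠀⠀⠀⠀⠀⠀

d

⠿⠿⠿⠿⠿⠿⠿⠿⠿⠿⠿⠿⠿
⠿⠿⠿⠿⠿⠿⠿⠿⠿⠿⠿⠿⠿
⠀⠀⠀⠀⠀⠀⠀⠀⠀⠀⠀⠀⠀
⠀⠀⠀⠀⠀⠀⠀⠀⠀⠀⠀⠀⠀
⠀⠀⠿⣿⠒⣿⠂⠴⠒⠀⠀⠀⠀
⠀⠀⠂⠴⠂⣿⣿⠒⣿⠀⠀⠀⠀
⠀⠀⠂⠴⠒⣿⣾⠒⠒⠀⠀⠀⠀
⠀⠀⠒⠒⣿⣿⠿⠒⠴⠀⠀⠀⠀
⠀⠀⠒⣿⠴⠴⠴⠴⠴⠀⠀⠀⠀
⠀⠀⠀⠀⠀⠀⠀⠀⠀⠀⠀⠀⠀
⠀⠀⠀⠀⠀⠀⠀⠀⠀⠀⠀⠀⠀
⠀⠀⠀⠀⠀⠀⠀⠀⠀⠀⠀⠀⠀
⠀⠀⠀⠀⠀⠀⠀⠀⠀⠀⠀⠀⠀

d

⠿⠿⠿⠿⠿⠿⠿⠿⠿⠿⠿⠿⠿
⠿⠿⠿⠿⠿⠿⠿⠿⠿⠿⠿⠿⠿
⠀⠀⠀⠀⠀⠀⠀⠀⠀⠀⠀⠀⠀
⠀⠀⠀⠀⠀⠀⠀⠀⠀⠀⠀⠀⠀
⠀⠿⣿⠒⣿⠂⠴⠒⠒⠀⠀⠀⠀
⠀⠂⠴⠂⣿⣿⠒⣿⠿⠀⠀⠀⠀
⠀⠂⠴⠒⣿⠂⣾⠒⠒⠀⠀⠀⠀
⠀⠒⠒⣿⣿⠿⠒⠴⠿⠀⠀⠀⠀
⠀⠒⣿⠴⠴⠴⠴⠴⠒⠀⠀⠀⠀
⠀⠀⠀⠀⠀⠀⠀⠀⠀⠀⠀⠀⠀
⠀⠀⠀⠀⠀⠀⠀⠀⠀⠀⠀⠀⠀
⠀⠀⠀⠀⠀⠀⠀⠀⠀⠀⠀⠀⠀
⠀⠀⠀⠀⠀⠀⠀⠀⠀⠀⠀⠀⠀

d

⠿⠿⠿⠿⠿⠿⠿⠿⠿⠿⠿⠿⠿
⠿⠿⠿⠿⠿⠿⠿⠿⠿⠿⠿⠿⠿
⠀⠀⠀⠀⠀⠀⠀⠀⠀⠀⠀⠀⠀
⠀⠀⠀⠀⠀⠀⠀⠀⠀⠀⠀⠀⠀
⠿⣿⠒⣿⠂⠴⠒⠒⠿⠀⠀⠀⠀
⠂⠴⠂⣿⣿⠒⣿⠿⠒⠀⠀⠀⠀
⠂⠴⠒⣿⠂⠒⣾⠒⠒⠀⠀⠀⠀
⠒⠒⣿⣿⠿⠒⠴⠿⠿⠀⠀⠀⠀
⠒⣿⠴⠴⠴⠴⠴⠒⠒⠀⠀⠀⠀
⠀⠀⠀⠀⠀⠀⠀⠀⠀⠀⠀⠀⠀
⠀⠀⠀⠀⠀⠀⠀⠀⠀⠀⠀⠀⠀
⠀⠀⠀⠀⠀⠀⠀⠀⠀⠀⠀⠀⠀
⠀⠀⠀⠀⠀⠀⠀⠀⠀⠀⠀⠀⠀

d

⠿⠿⠿⠿⠿⠿⠿⠿⠿⠿⠿⠿⠿
⠿⠿⠿⠿⠿⠿⠿⠿⠿⠿⠿⠿⠿
⠀⠀⠀⠀⠀⠀⠀⠀⠀⠀⠀⠀⠀
⠀⠀⠀⠀⠀⠀⠀⠀⠀⠀⠀⠀⠀
⣿⠒⣿⠂⠴⠒⠒⠿⠂⠀⠀⠀⠀
⠴⠂⣿⣿⠒⣿⠿⠒⠿⠀⠀⠀⠀
⠴⠒⣿⠂⠒⠒⣾⠒⠒⠀⠀⠀⠀
⠒⣿⣿⠿⠒⠴⠿⠿⣿⠀⠀⠀⠀
⣿⠴⠴⠴⠴⠴⠒⠒⣿⠀⠀⠀⠀
⠀⠀⠀⠀⠀⠀⠀⠀⠀⠀⠀⠀⠀
⠀⠀⠀⠀⠀⠀⠀⠀⠀⠀⠀⠀⠀
⠀⠀⠀⠀⠀⠀⠀⠀⠀⠀⠀⠀⠀
⠀⠀⠀⠀⠀⠀⠀⠀⠀⠀⠀⠀⠀

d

⠿⠿⠿⠿⠿⠿⠿⠿⠿⠿⠿⠿⠿
⠿⠿⠿⠿⠿⠿⠿⠿⠿⠿⠿⠿⠿
⠀⠀⠀⠀⠀⠀⠀⠀⠀⠀⠀⠀⠀
⠀⠀⠀⠀⠀⠀⠀⠀⠀⠀⠀⠀⠀
⠒⣿⠂⠴⠒⠒⠿⠂⠒⠀⠀⠀⠀
⠂⣿⣿⠒⣿⠿⠒⠿⠂⠀⠀⠀⠀
⠒⣿⠂⠒⠒⠒⣾⠒⣿⠀⠀⠀⠀
⣿⣿⠿⠒⠴⠿⠿⣿⠴⠀⠀⠀⠀
⠴⠴⠴⠴⠴⠒⠒⣿⠒⠀⠀⠀⠀
⠀⠀⠀⠀⠀⠀⠀⠀⠀⠀⠀⠀⠀
⠀⠀⠀⠀⠀⠀⠀⠀⠀⠀⠀⠀⠀
⠀⠀⠀⠀⠀⠀⠀⠀⠀⠀⠀⠀⠀
⠀⠀⠀⠀⠀⠀⠀⠀⠀⠀⠀⠀⠀

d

⠿⠿⠿⠿⠿⠿⠿⠿⠿⠿⠿⠿⠿
⠿⠿⠿⠿⠿⠿⠿⠿⠿⠿⠿⠿⠿
⠀⠀⠀⠀⠀⠀⠀⠀⠀⠀⠀⠀⠀
⠀⠀⠀⠀⠀⠀⠀⠀⠀⠀⠀⠀⠀
⣿⠂⠴⠒⠒⠿⠂⠒⠂⠀⠀⠀⠀
⣿⣿⠒⣿⠿⠒⠿⠂⠒⠀⠀⠀⠀
⣿⠂⠒⠒⠒⠒⣾⣿⠒⠀⠀⠀⠀
⣿⠿⠒⠴⠿⠿⣿⠴⠒⠀⠀⠀⠀
⠴⠴⠴⠴⠒⠒⣿⠒⠒⠀⠀⠀⠀
⠀⠀⠀⠀⠀⠀⠀⠀⠀⠀⠀⠀⠀
⠀⠀⠀⠀⠀⠀⠀⠀⠀⠀⠀⠀⠀
⠀⠀⠀⠀⠀⠀⠀⠀⠀⠀⠀⠀⠀
⠀⠀⠀⠀⠀⠀⠀⠀⠀⠀⠀⠀⠀

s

⠿⠿⠿⠿⠿⠿⠿⠿⠿⠿⠿⠿⠿
⠀⠀⠀⠀⠀⠀⠀⠀⠀⠀⠀⠀⠀
⠀⠀⠀⠀⠀⠀⠀⠀⠀⠀⠀⠀⠀
⣿⠂⠴⠒⠒⠿⠂⠒⠂⠀⠀⠀⠀
⣿⣿⠒⣿⠿⠒⠿⠂⠒⠀⠀⠀⠀
⣿⠂⠒⠒⠒⠒⠒⣿⠒⠀⠀⠀⠀
⣿⠿⠒⠴⠿⠿⣾⠴⠒⠀⠀⠀⠀
⠴⠴⠴⠴⠒⠒⣿⠒⠒⠀⠀⠀⠀
⠀⠀⠀⠀⠂⠂⠿⠒⠂⠀⠀⠀⠀
⠀⠀⠀⠀⠀⠀⠀⠀⠀⠀⠀⠀⠀
⠀⠀⠀⠀⠀⠀⠀⠀⠀⠀⠀⠀⠀
⠀⠀⠀⠀⠀⠀⠀⠀⠀⠀⠀⠀⠀
⠀⠀⠀⠀⠀⠀⠀⠀⠀⠀⠀⠀⠀

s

⠀⠀⠀⠀⠀⠀⠀⠀⠀⠀⠀⠀⠀
⠀⠀⠀⠀⠀⠀⠀⠀⠀⠀⠀⠀⠀
⣿⠂⠴⠒⠒⠿⠂⠒⠂⠀⠀⠀⠀
⣿⣿⠒⣿⠿⠒⠿⠂⠒⠀⠀⠀⠀
⣿⠂⠒⠒⠒⠒⠒⣿⠒⠀⠀⠀⠀
⣿⠿⠒⠴⠿⠿⣿⠴⠒⠀⠀⠀⠀
⠴⠴⠴⠴⠒⠒⣾⠒⠒⠀⠀⠀⠀
⠀⠀⠀⠀⠂⠂⠿⠒⠂⠀⠀⠀⠀
⠀⠀⠀⠀⣿⠴⠿⠒⠒⠀⠀⠀⠀
⠀⠀⠀⠀⠀⠀⠀⠀⠀⠀⠀⠀⠀
⠀⠀⠀⠀⠀⠀⠀⠀⠀⠀⠀⠀⠀
⠀⠀⠀⠀⠀⠀⠀⠀⠀⠀⠀⠀⠀
⠀⠀⠀⠀⠀⠀⠀⠀⠀⠀⠀⠀⠀

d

⠀⠀⠀⠀⠀⠀⠀⠀⠀⠀⠀⠀⠀
⠀⠀⠀⠀⠀⠀⠀⠀⠀⠀⠀⠀⠀
⠂⠴⠒⠒⠿⠂⠒⠂⠀⠀⠀⠀⠀
⣿⠒⣿⠿⠒⠿⠂⠒⠀⠀⠀⠀⠀
⠂⠒⠒⠒⠒⠒⣿⠒⠒⠀⠀⠀⠀
⠿⠒⠴⠿⠿⣿⠴⠒⠒⠀⠀⠀⠀
⠴⠴⠴⠒⠒⣿⣾⠒⠒⠀⠀⠀⠀
⠀⠀⠀⠂⠂⠿⠒⠂⠒⠀⠀⠀⠀
⠀⠀⠀⣿⠴⠿⠒⠒⠿⠀⠀⠀⠀
⠀⠀⠀⠀⠀⠀⠀⠀⠀⠀⠀⠀⠀
⠀⠀⠀⠀⠀⠀⠀⠀⠀⠀⠀⠀⠀
⠀⠀⠀⠀⠀⠀⠀⠀⠀⠀⠀⠀⠀
⠀⠀⠀⠀⠀⠀⠀⠀⠀⠀⠀⠀⠀

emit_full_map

⠿⣿⠒⣿⠂⠴⠒⠒⠿⠂⠒⠂⠀
⠂⠴⠂⣿⣿⠒⣿⠿⠒⠿⠂⠒⠀
⠂⠴⠒⣿⠂⠒⠒⠒⠒⠒⣿⠒⠒
⠒⠒⣿⣿⠿⠒⠴⠿⠿⣿⠴⠒⠒
⠒⣿⠴⠴⠴⠴⠴⠒⠒⣿⣾⠒⠒
⠀⠀⠀⠀⠀⠀⠀⠂⠂⠿⠒⠂⠒
⠀⠀⠀⠀⠀⠀⠀⣿⠴⠿⠒⠒⠿

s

⠀⠀⠀⠀⠀⠀⠀⠀⠀⠀⠀⠀⠀
⠂⠴⠒⠒⠿⠂⠒⠂⠀⠀⠀⠀⠀
⣿⠒⣿⠿⠒⠿⠂⠒⠀⠀⠀⠀⠀
⠂⠒⠒⠒⠒⠒⣿⠒⠒⠀⠀⠀⠀
⠿⠒⠴⠿⠿⣿⠴⠒⠒⠀⠀⠀⠀
⠴⠴⠴⠒⠒⣿⠒⠒⠒⠀⠀⠀⠀
⠀⠀⠀⠂⠂⠿⣾⠂⠒⠀⠀⠀⠀
⠀⠀⠀⣿⠴⠿⠒⠒⠿⠀⠀⠀⠀
⠀⠀⠀⠀⣿⣿⠒⠿⠒⠀⠀⠀⠀
⠀⠀⠀⠀⠀⠀⠀⠀⠀⠀⠀⠀⠀
⠀⠀⠀⠀⠀⠀⠀⠀⠀⠀⠀⠀⠀
⠀⠀⠀⠀⠀⠀⠀⠀⠀⠀⠀⠀⠀
⠀⠀⠀⠀⠀⠀⠀⠀⠀⠀⠀⠀⠀

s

⠂⠴⠒⠒⠿⠂⠒⠂⠀⠀⠀⠀⠀
⣿⠒⣿⠿⠒⠿⠂⠒⠀⠀⠀⠀⠀
⠂⠒⠒⠒⠒⠒⣿⠒⠒⠀⠀⠀⠀
⠿⠒⠴⠿⠿⣿⠴⠒⠒⠀⠀⠀⠀
⠴⠴⠴⠒⠒⣿⠒⠒⠒⠀⠀⠀⠀
⠀⠀⠀⠂⠂⠿⠒⠂⠒⠀⠀⠀⠀
⠀⠀⠀⣿⠴⠿⣾⠒⠿⠀⠀⠀⠀
⠀⠀⠀⠀⣿⣿⠒⠿⠒⠀⠀⠀⠀
⠀⠀⠀⠀⠒⣿⠒⠒⠒⠀⠀⠀⠀
⠀⠀⠀⠀⠀⠀⠀⠀⠀⠀⠀⠀⠀
⠀⠀⠀⠀⠀⠀⠀⠀⠀⠀⠀⠀⠀
⠀⠀⠀⠀⠀⠀⠀⠀⠀⠀⠀⠀⠀
⠀⠀⠀⠀⠀⠀⠀⠀⠀⠀⠀⠀⠀

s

⣿⠒⣿⠿⠒⠿⠂⠒⠀⠀⠀⠀⠀
⠂⠒⠒⠒⠒⠒⣿⠒⠒⠀⠀⠀⠀
⠿⠒⠴⠿⠿⣿⠴⠒⠒⠀⠀⠀⠀
⠴⠴⠴⠒⠒⣿⠒⠒⠒⠀⠀⠀⠀
⠀⠀⠀⠂⠂⠿⠒⠂⠒⠀⠀⠀⠀
⠀⠀⠀⣿⠴⠿⠒⠒⠿⠀⠀⠀⠀
⠀⠀⠀⠀⣿⣿⣾⠿⠒⠀⠀⠀⠀
⠀⠀⠀⠀⠒⣿⠒⠒⠒⠀⠀⠀⠀
⠀⠀⠀⠀⠂⠒⣿⠂⠴⠀⠀⠀⠀
⠀⠀⠀⠀⠀⠀⠀⠀⠀⠀⠀⠀⠀
⠀⠀⠀⠀⠀⠀⠀⠀⠀⠀⠀⠀⠀
⠀⠀⠀⠀⠀⠀⠀⠀⠀⠀⠀⠀⠀
⠀⠀⠀⠀⠀⠀⠀⠀⠀⠀⠀⠀⠀

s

⠂⠒⠒⠒⠒⠒⣿⠒⠒⠀⠀⠀⠀
⠿⠒⠴⠿⠿⣿⠴⠒⠒⠀⠀⠀⠀
⠴⠴⠴⠒⠒⣿⠒⠒⠒⠀⠀⠀⠀
⠀⠀⠀⠂⠂⠿⠒⠂⠒⠀⠀⠀⠀
⠀⠀⠀⣿⠴⠿⠒⠒⠿⠀⠀⠀⠀
⠀⠀⠀⠀⣿⣿⠒⠿⠒⠀⠀⠀⠀
⠀⠀⠀⠀⠒⣿⣾⠒⠒⠀⠀⠀⠀
⠀⠀⠀⠀⠂⠒⣿⠂⠴⠀⠀⠀⠀
⠀⠀⠀⠀⠿⠂⠂⠒⣿⠀⠀⠀⠀
⠀⠀⠀⠀⠀⠀⠀⠀⠀⠀⠀⠀⠀
⠀⠀⠀⠀⠀⠀⠀⠀⠀⠀⠀⠀⠀
⠀⠀⠀⠀⠀⠀⠀⠀⠀⠀⠀⠀⠀
⠀⠀⠀⠀⠀⠀⠀⠀⠀⠀⠀⠀⠀

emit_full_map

⠿⣿⠒⣿⠂⠴⠒⠒⠿⠂⠒⠂⠀
⠂⠴⠂⣿⣿⠒⣿⠿⠒⠿⠂⠒⠀
⠂⠴⠒⣿⠂⠒⠒⠒⠒⠒⣿⠒⠒
⠒⠒⣿⣿⠿⠒⠴⠿⠿⣿⠴⠒⠒
⠒⣿⠴⠴⠴⠴⠴⠒⠒⣿⠒⠒⠒
⠀⠀⠀⠀⠀⠀⠀⠂⠂⠿⠒⠂⠒
⠀⠀⠀⠀⠀⠀⠀⣿⠴⠿⠒⠒⠿
⠀⠀⠀⠀⠀⠀⠀⠀⣿⣿⠒⠿⠒
⠀⠀⠀⠀⠀⠀⠀⠀⠒⣿⣾⠒⠒
⠀⠀⠀⠀⠀⠀⠀⠀⠂⠒⣿⠂⠴
⠀⠀⠀⠀⠀⠀⠀⠀⠿⠂⠂⠒⣿

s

⠿⠒⠴⠿⠿⣿⠴⠒⠒⠀⠀⠀⠀
⠴⠴⠴⠒⠒⣿⠒⠒⠒⠀⠀⠀⠀
⠀⠀⠀⠂⠂⠿⠒⠂⠒⠀⠀⠀⠀
⠀⠀⠀⣿⠴⠿⠒⠒⠿⠀⠀⠀⠀
⠀⠀⠀⠀⣿⣿⠒⠿⠒⠀⠀⠀⠀
⠀⠀⠀⠀⠒⣿⠒⠒⠒⠀⠀⠀⠀
⠀⠀⠀⠀⠂⠒⣾⠂⠴⠀⠀⠀⠀
⠀⠀⠀⠀⠿⠂⠂⠒⣿⠀⠀⠀⠀
⠀⠀⠀⠀⣿⠴⣿⠒⠴⠀⠀⠀⠀
⠀⠀⠀⠀⠀⠀⠀⠀⠀⠀⠀⠀⠀
⠀⠀⠀⠀⠀⠀⠀⠀⠀⠀⠀⠀⠀
⠀⠀⠀⠀⠀⠀⠀⠀⠀⠀⠀⠀⠀
⠀⠀⠀⠀⠀⠀⠀⠀⠀⠀⠀⠀⠀

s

⠴⠴⠴⠒⠒⣿⠒⠒⠒⠀⠀⠀⠀
⠀⠀⠀⠂⠂⠿⠒⠂⠒⠀⠀⠀⠀
⠀⠀⠀⣿⠴⠿⠒⠒⠿⠀⠀⠀⠀
⠀⠀⠀⠀⣿⣿⠒⠿⠒⠀⠀⠀⠀
⠀⠀⠀⠀⠒⣿⠒⠒⠒⠀⠀⠀⠀
⠀⠀⠀⠀⠂⠒⣿⠂⠴⠀⠀⠀⠀
⠀⠀⠀⠀⠿⠂⣾⠒⣿⠀⠀⠀⠀
⠀⠀⠀⠀⣿⠴⣿⠒⠴⠀⠀⠀⠀
⠀⠀⠀⠀⠒⠂⠂⣿⠒⠀⠀⠀⠀
⠀⠀⠀⠀⠀⠀⠀⠀⠀⠀⠀⠀⠀
⠀⠀⠀⠀⠀⠀⠀⠀⠀⠀⠀⠀⠀
⠀⠀⠀⠀⠀⠀⠀⠀⠀⠀⠀⠀⠀
⠀⠀⠀⠀⠀⠀⠀⠀⠀⠀⠀⠀⠀

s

⠀⠀⠀⠂⠂⠿⠒⠂⠒⠀⠀⠀⠀
⠀⠀⠀⣿⠴⠿⠒⠒⠿⠀⠀⠀⠀
⠀⠀⠀⠀⣿⣿⠒⠿⠒⠀⠀⠀⠀
⠀⠀⠀⠀⠒⣿⠒⠒⠒⠀⠀⠀⠀
⠀⠀⠀⠀⠂⠒⣿⠂⠴⠀⠀⠀⠀
⠀⠀⠀⠀⠿⠂⠂⠒⣿⠀⠀⠀⠀
⠀⠀⠀⠀⣿⠴⣾⠒⠴⠀⠀⠀⠀
⠀⠀⠀⠀⠒⠂⠂⣿⠒⠀⠀⠀⠀
⠀⠀⠀⠀⠂⠂⠒⠒⠒⠀⠀⠀⠀
⠀⠀⠀⠀⠀⠀⠀⠀⠀⠀⠀⠀⠀
⠀⠀⠀⠀⠀⠀⠀⠀⠀⠀⠀⠀⠀
⠀⠀⠀⠀⠀⠀⠀⠀⠀⠀⠀⠀⠀
⠀⠀⠀⠀⠀⠀⠀⠀⠀⠀⠀⠀⠀

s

⠀⠀⠀⣿⠴⠿⠒⠒⠿⠀⠀⠀⠀
⠀⠀⠀⠀⣿⣿⠒⠿⠒⠀⠀⠀⠀
⠀⠀⠀⠀⠒⣿⠒⠒⠒⠀⠀⠀⠀
⠀⠀⠀⠀⠂⠒⣿⠂⠴⠀⠀⠀⠀
⠀⠀⠀⠀⠿⠂⠂⠒⣿⠀⠀⠀⠀
⠀⠀⠀⠀⣿⠴⣿⠒⠴⠀⠀⠀⠀
⠀⠀⠀⠀⠒⠂⣾⣿⠒⠀⠀⠀⠀
⠀⠀⠀⠀⠂⠂⠒⠒⠒⠀⠀⠀⠀
⠀⠀⠀⠀⠒⠂⠒⠂⠂⠀⠀⠀⠀
⠀⠀⠀⠀⠀⠀⠀⠀⠀⠀⠀⠀⠀
⠀⠀⠀⠀⠀⠀⠀⠀⠀⠀⠀⠀⠀
⠀⠀⠀⠀⠀⠀⠀⠀⠀⠀⠀⠀⠀
⠀⠀⠀⠀⠀⠀⠀⠀⠀⠀⠀⠀⠀

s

⠀⠀⠀⠀⣿⣿⠒⠿⠒⠀⠀⠀⠀
⠀⠀⠀⠀⠒⣿⠒⠒⠒⠀⠀⠀⠀
⠀⠀⠀⠀⠂⠒⣿⠂⠴⠀⠀⠀⠀
⠀⠀⠀⠀⠿⠂⠂⠒⣿⠀⠀⠀⠀
⠀⠀⠀⠀⣿⠴⣿⠒⠴⠀⠀⠀⠀
⠀⠀⠀⠀⠒⠂⠂⣿⠒⠀⠀⠀⠀
⠀⠀⠀⠀⠂⠂⣾⠒⠒⠀⠀⠀⠀
⠀⠀⠀⠀⠒⠂⠒⠂⠂⠀⠀⠀⠀
⠀⠀⠀⠀⣿⠒⠂⠒⠂⠀⠀⠀⠀
⠀⠀⠀⠀⠀⠀⠀⠀⠀⠀⠀⠀⠀
⠀⠀⠀⠀⠀⠀⠀⠀⠀⠀⠀⠀⠀
⠀⠀⠀⠀⠀⠀⠀⠀⠀⠀⠀⠀⠀
⠀⠀⠀⠀⠀⠀⠀⠀⠀⠀⠀⠀⠀

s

⠀⠀⠀⠀⠒⣿⠒⠒⠒⠀⠀⠀⠀
⠀⠀⠀⠀⠂⠒⣿⠂⠴⠀⠀⠀⠀
⠀⠀⠀⠀⠿⠂⠂⠒⣿⠀⠀⠀⠀
⠀⠀⠀⠀⣿⠴⣿⠒⠴⠀⠀⠀⠀
⠀⠀⠀⠀⠒⠂⠂⣿⠒⠀⠀⠀⠀
⠀⠀⠀⠀⠂⠂⠒⠒⠒⠀⠀⠀⠀
⠀⠀⠀⠀⠒⠂⣾⠂⠂⠀⠀⠀⠀
⠀⠀⠀⠀⣿⠒⠂⠒⠂⠀⠀⠀⠀
⠀⠀⠀⠀⠒⠿⠂⠒⠿⠀⠀⠀⠀
⠀⠀⠀⠀⠀⠀⠀⠀⠀⠀⠀⠀⠀
⠀⠀⠀⠀⠀⠀⠀⠀⠀⠀⠀⠀⠀
⠀⠀⠀⠀⠀⠀⠀⠀⠀⠀⠀⠀⠀
⠀⠀⠀⠀⠀⠀⠀⠀⠀⠀⠀⠀⠀

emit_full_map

⠿⣿⠒⣿⠂⠴⠒⠒⠿⠂⠒⠂⠀
⠂⠴⠂⣿⣿⠒⣿⠿⠒⠿⠂⠒⠀
⠂⠴⠒⣿⠂⠒⠒⠒⠒⠒⣿⠒⠒
⠒⠒⣿⣿⠿⠒⠴⠿⠿⣿⠴⠒⠒
⠒⣿⠴⠴⠴⠴⠴⠒⠒⣿⠒⠒⠒
⠀⠀⠀⠀⠀⠀⠀⠂⠂⠿⠒⠂⠒
⠀⠀⠀⠀⠀⠀⠀⣿⠴⠿⠒⠒⠿
⠀⠀⠀⠀⠀⠀⠀⠀⣿⣿⠒⠿⠒
⠀⠀⠀⠀⠀⠀⠀⠀⠒⣿⠒⠒⠒
⠀⠀⠀⠀⠀⠀⠀⠀⠂⠒⣿⠂⠴
⠀⠀⠀⠀⠀⠀⠀⠀⠿⠂⠂⠒⣿
⠀⠀⠀⠀⠀⠀⠀⠀⣿⠴⣿⠒⠴
⠀⠀⠀⠀⠀⠀⠀⠀⠒⠂⠂⣿⠒
⠀⠀⠀⠀⠀⠀⠀⠀⠂⠂⠒⠒⠒
⠀⠀⠀⠀⠀⠀⠀⠀⠒⠂⣾⠂⠂
⠀⠀⠀⠀⠀⠀⠀⠀⣿⠒⠂⠒⠂
⠀⠀⠀⠀⠀⠀⠀⠀⠒⠿⠂⠒⠿


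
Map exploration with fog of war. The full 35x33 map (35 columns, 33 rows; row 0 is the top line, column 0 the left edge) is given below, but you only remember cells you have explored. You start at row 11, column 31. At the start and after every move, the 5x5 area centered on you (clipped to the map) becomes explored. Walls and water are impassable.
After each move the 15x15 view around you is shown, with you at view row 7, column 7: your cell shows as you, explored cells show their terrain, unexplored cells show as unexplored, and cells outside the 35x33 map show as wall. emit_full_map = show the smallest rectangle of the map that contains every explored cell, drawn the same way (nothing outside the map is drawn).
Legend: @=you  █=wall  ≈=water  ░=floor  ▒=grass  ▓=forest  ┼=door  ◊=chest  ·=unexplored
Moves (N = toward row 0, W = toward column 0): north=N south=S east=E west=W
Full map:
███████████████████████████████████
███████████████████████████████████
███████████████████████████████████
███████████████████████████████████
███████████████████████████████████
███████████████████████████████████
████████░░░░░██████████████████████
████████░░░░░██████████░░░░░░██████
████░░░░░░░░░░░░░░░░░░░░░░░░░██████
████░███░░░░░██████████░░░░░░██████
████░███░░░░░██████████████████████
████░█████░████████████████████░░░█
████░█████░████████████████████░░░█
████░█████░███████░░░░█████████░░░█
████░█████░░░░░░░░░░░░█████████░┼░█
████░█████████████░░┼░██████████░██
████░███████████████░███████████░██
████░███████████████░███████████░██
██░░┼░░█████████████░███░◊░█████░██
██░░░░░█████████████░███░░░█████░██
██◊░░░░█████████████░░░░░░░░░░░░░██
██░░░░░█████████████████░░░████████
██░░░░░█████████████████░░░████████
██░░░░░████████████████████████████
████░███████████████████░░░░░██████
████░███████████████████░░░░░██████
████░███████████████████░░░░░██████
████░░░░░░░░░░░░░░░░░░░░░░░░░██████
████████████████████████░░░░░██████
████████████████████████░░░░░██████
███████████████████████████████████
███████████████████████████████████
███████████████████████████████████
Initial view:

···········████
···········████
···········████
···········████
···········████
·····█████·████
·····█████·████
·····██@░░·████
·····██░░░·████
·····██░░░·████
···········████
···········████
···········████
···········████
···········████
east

··········█████
··········█████
··········█████
··········█████
··········█████
····███████████
····███████████
····██░@░██████
····██░░░██████
····██░░░██████
··········█████
··········█████
··········█████
··········█████
··········█████

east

·········██████
·········██████
·········██████
·········██████
·········██████
···████████████
···████████████
···██░░@███████
···██░░░███████
···██░░░███████
·········██████
·········██████
·········██████
·········██████
·········██████

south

·········██████
·········██████
·········██████
·········██████
···████████████
···████████████
···██░░░███████
···██░░@███████
···██░░░███████
·····░┼░███████
·········██████
·········██████
·········██████
·········██████
·········██████

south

·········██████
·········██████
·········██████
···████████████
···████████████
···██░░░███████
···██░░░███████
···██░░@███████
·····░┼░███████
·····█░████████
·········██████
·········██████
·········██████
·········██████
·········██████

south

·········██████
·········██████
···████████████
···████████████
···██░░░███████
···██░░░███████
···██░░░███████
·····░┼@███████
·····█░████████
·····█░████████
·········██████
·········██████
·········██████
·········██████
·········██████

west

··········█████
··········█████
····███████████
····███████████
····██░░░██████
····██░░░██████
····██░░░██████
·····█░@░██████
·····██░███████
·····██░███████
··········█████
··········█████
··········█████
··········█████
··········█████

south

··········█████
····███████████
····███████████
····██░░░██████
····██░░░██████
····██░░░██████
·····█░┼░██████
·····██@███████
·····██░███████
·····██░███████
··········█████
··········█████
··········█████
··········█████
··········█████

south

····███████████
····███████████
····██░░░██████
····██░░░██████
····██░░░██████
·····█░┼░██████
·····██░███████
·····██@███████
·····██░███████
·····██░███████
··········█████
··········█████
··········█████
··········█████
··········█████

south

····███████████
····██░░░██████
····██░░░██████
····██░░░██████
·····█░┼░██████
·····██░███████
·····██░███████
·····██@███████
·····██░███████
·····██░███████
··········█████
··········█████
··········█████
··········█████
··········█████

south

····██░░░██████
····██░░░██████
····██░░░██████
·····█░┼░██████
·····██░███████
·····██░███████
·····██░███████
·····██@███████
·····██░███████
·····░░░███████
··········█████
··········█████
··········█████
··········█████
··········█████

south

····██░░░██████
····██░░░██████
·····█░┼░██████
·····██░███████
·····██░███████
·····██░███████
·····██░███████
·····██@███████
·····░░░███████
·····██████████
··········█████
··········█████
··········█████
··········█████
··········█████

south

····██░░░██████
·····█░┼░██████
·····██░███████
·····██░███████
·····██░███████
·····██░███████
·····██░███████
·····░░@███████
·····██████████
·····██████████
··········█████
··········█████
··········█████
··········█████
··········█████

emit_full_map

██████
██████
██░░░█
██░░░█
██░░░█
·█░┼░█
·██░██
·██░██
·██░██
·██░██
·██░██
·░░@██
·█████
·█████

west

·····██░░░█████
······█░┼░█████
······██░██████
······██░██████
······██░██████
·····███░██████
·····███░██████
·····░░@░██████
·····██████████
·····██████████
···········████
···········████
···········████
···········████
···········████

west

······██░░░████
·······█░┼░████
·······██░█████
·······██░█████
·······██░█████
·····████░█████
·····████░█████
·····░░@░░█████
·····██████████
·····██████████
············███
············███
············███
············███
············███

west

·······██░░░███
········█░┼░███
········██░████
········██░████
········██░████
·····█████░████
·····█████░████
·····░░@░░░████
·····██████████
·····██████████
·············██
·············██
·············██
·············██
·············██

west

········██░░░██
·········█░┼░██
·········██░███
·········██░███
·········██░███
·····░█████░███
·····░█████░███
·····░░@░░░░███
·····░█████████
·····░█████████
··············█
··············█
··············█
··············█
··············█

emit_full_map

···██████
···██████
···██░░░█
···██░░░█
···██░░░█
····█░┼░█
····██░██
····██░██
····██░██
░█████░██
░█████░██
░░@░░░░██
░████████
░████████
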